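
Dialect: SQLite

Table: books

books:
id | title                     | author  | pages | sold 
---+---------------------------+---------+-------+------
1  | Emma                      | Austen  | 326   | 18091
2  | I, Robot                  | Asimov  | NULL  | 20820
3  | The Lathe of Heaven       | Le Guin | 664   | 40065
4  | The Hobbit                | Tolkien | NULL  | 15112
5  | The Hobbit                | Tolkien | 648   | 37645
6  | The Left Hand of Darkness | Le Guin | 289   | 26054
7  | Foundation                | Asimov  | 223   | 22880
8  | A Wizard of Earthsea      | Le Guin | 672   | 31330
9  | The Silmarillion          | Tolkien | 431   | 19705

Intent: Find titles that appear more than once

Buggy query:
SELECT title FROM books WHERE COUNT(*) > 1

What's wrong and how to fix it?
Bug: COUNT(*) is an aggregate and cannot be used in WHERE

Fix: GROUP BY title, then filter groups with HAVING COUNT(*) > 1

Corrected query:
SELECT title FROM books GROUP BY title HAVING COUNT(*) > 1

Result:
title     
----------
The Hobbit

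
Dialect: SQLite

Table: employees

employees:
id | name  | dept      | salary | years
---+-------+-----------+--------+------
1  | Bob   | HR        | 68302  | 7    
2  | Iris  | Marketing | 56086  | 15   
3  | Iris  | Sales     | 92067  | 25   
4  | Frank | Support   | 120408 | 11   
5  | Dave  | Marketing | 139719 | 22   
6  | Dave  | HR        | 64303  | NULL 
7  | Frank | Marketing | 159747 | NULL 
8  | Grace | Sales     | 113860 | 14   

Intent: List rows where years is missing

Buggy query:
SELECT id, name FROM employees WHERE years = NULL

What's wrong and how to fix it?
Bug: '= NULL' is always unknown in SQL three-valued logic, so no rows match

Fix: Replace '= NULL' with 'IS NULL'

Corrected query:
SELECT id, name FROM employees WHERE years IS NULL

Result:
id | name 
---+------
6  | Dave 
7  | Frank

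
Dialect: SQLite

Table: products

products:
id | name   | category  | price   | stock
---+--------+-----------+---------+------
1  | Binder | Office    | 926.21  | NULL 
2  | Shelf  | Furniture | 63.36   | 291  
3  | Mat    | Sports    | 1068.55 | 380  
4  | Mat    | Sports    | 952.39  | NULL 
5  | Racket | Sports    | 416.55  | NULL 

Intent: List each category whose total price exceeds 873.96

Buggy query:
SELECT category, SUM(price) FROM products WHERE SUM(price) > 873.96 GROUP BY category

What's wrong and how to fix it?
Bug: SUM(price) is an aggregate, but WHERE filters rows before aggregation

Fix: Use HAVING (which filters groups after aggregation) instead of WHERE

Corrected query:
SELECT category, SUM(price) FROM products GROUP BY category HAVING SUM(price) > 873.96

Result:
category | SUM(price)
---------+-----------
Office   | 926.21    
Sports   | 2437.49   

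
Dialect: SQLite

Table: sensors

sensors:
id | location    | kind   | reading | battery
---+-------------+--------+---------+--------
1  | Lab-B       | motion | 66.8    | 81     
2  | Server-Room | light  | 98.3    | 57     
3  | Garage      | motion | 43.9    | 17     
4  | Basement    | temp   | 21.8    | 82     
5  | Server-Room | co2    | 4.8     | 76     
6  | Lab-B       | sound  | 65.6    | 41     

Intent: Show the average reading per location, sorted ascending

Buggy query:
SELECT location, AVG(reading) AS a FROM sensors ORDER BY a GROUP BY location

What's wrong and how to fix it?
Bug: GROUP BY must precede ORDER BY

Fix: Reorder: SELECT … FROM … GROUP BY … ORDER BY …

Corrected query:
SELECT location, AVG(reading) AS a FROM sensors GROUP BY location ORDER BY a

Result:
location    | a    
------------+------
Basement    | 21.8 
Garage      | 43.9 
Server-Room | 51.55
Lab-B       | 66.2 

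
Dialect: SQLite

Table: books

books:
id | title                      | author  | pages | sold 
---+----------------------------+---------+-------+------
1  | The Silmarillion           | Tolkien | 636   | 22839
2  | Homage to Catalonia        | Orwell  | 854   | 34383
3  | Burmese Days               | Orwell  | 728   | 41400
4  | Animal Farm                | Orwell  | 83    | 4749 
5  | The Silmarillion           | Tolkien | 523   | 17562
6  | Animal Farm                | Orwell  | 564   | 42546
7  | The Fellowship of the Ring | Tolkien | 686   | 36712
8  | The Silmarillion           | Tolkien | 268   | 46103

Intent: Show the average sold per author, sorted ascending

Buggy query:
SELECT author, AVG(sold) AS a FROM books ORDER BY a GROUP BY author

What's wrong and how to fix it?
Bug: GROUP BY must precede ORDER BY

Fix: Reorder: SELECT … FROM … GROUP BY … ORDER BY …

Corrected query:
SELECT author, AVG(sold) AS a FROM books GROUP BY author ORDER BY a

Result:
author  | a      
--------+--------
Orwell  | 30769.5
Tolkien | 30804  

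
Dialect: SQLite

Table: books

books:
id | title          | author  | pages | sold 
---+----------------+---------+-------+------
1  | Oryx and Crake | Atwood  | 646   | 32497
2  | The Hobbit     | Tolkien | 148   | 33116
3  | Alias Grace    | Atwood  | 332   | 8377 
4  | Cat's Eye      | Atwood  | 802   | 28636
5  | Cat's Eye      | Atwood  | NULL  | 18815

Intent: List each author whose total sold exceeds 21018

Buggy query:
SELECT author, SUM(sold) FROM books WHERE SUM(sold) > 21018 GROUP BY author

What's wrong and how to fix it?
Bug: WHERE runs before GROUP BY, so aggregates aren't available there

Fix: Use HAVING (which filters groups after aggregation) instead of WHERE

Corrected query:
SELECT author, SUM(sold) FROM books GROUP BY author HAVING SUM(sold) > 21018

Result:
author  | SUM(sold)
--------+----------
Atwood  | 88325    
Tolkien | 33116    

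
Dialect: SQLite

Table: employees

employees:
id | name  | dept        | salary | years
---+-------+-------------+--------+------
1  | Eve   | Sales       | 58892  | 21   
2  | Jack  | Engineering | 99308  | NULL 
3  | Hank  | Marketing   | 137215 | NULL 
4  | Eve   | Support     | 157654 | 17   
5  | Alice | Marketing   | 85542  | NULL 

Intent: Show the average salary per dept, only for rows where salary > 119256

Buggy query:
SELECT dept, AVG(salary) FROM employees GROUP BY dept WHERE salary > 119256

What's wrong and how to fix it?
Bug: WHERE cannot follow GROUP BY

Fix: Place WHERE between FROM and GROUP BY

Corrected query:
SELECT dept, AVG(salary) FROM employees WHERE salary > 119256 GROUP BY dept

Result:
dept      | AVG(salary)
----------+------------
Marketing | 137215     
Support   | 157654     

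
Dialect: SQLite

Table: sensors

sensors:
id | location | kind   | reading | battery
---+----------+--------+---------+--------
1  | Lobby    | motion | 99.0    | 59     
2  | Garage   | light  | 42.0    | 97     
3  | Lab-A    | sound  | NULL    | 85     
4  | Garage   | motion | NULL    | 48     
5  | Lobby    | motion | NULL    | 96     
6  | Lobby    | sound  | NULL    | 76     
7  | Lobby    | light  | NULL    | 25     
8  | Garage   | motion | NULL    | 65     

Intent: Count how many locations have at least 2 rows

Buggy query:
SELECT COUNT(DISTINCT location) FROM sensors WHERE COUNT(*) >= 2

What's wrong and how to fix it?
Bug: WHERE filters individual rows, not groups, so a group-level COUNT is invalid there

Fix: Group first with HAVING COUNT(*) >= 2, then COUNT the resulting groups

Corrected query:
SELECT COUNT(*) FROM (SELECT location FROM sensors GROUP BY location HAVING COUNT(*) >= 2)

Result:
COUNT(*)
--------
2       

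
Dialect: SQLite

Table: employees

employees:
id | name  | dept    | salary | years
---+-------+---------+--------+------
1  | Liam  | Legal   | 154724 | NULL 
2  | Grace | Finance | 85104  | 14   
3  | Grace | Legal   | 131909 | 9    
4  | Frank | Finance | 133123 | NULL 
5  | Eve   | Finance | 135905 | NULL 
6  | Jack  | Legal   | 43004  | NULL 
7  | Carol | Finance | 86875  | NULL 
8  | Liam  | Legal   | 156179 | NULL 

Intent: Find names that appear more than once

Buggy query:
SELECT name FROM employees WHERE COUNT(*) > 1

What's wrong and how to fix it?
Bug: COUNT(*) is an aggregate and cannot be used in WHERE

Fix: GROUP BY name, then filter groups with HAVING COUNT(*) > 1

Corrected query:
SELECT name FROM employees GROUP BY name HAVING COUNT(*) > 1

Result:
name 
-----
Grace
Liam 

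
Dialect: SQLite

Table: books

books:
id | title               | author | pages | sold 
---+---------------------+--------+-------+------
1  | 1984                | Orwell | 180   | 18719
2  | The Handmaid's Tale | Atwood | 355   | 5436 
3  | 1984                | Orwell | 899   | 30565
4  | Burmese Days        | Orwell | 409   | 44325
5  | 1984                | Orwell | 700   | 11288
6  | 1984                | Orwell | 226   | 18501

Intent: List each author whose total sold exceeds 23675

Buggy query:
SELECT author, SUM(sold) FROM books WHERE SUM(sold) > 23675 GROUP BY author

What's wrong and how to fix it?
Bug: WHERE runs before GROUP BY, so aggregates aren't available there

Fix: Move the aggregate condition to a HAVING clause

Corrected query:
SELECT author, SUM(sold) FROM books GROUP BY author HAVING SUM(sold) > 23675

Result:
author | SUM(sold)
-------+----------
Orwell | 123398   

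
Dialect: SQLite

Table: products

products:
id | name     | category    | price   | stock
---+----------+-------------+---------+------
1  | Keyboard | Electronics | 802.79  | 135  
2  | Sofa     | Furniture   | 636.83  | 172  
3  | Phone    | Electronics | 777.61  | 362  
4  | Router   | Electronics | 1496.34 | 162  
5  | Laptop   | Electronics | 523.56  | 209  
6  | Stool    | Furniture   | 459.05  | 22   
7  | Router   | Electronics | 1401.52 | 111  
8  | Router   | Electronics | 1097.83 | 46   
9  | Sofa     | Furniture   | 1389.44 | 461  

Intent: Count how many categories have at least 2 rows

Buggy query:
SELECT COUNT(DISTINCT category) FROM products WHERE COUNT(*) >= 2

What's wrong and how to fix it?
Bug: WHERE filters individual rows, not groups, so a group-level COUNT is invalid there

Fix: Use a subquery that GROUPs and filters with HAVING, then count its rows

Corrected query:
SELECT COUNT(*) FROM (SELECT category FROM products GROUP BY category HAVING COUNT(*) >= 2)

Result:
COUNT(*)
--------
2       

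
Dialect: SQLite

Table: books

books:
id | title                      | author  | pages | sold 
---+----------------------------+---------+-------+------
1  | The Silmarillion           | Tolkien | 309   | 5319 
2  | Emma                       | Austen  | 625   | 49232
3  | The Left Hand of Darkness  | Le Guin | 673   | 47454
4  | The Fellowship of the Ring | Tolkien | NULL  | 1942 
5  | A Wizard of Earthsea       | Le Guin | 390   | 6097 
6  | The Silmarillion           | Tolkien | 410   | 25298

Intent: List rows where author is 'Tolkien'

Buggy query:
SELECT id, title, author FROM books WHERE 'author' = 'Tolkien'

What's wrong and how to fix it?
Bug: Single quotes denote string literals in SQL; the column name is being compared as a constant string

Fix: Remove the quotes around the column name (or use double quotes for an identifier)

Corrected query:
SELECT id, title, author FROM books WHERE author = 'Tolkien'

Result:
id | title                      | author 
---+----------------------------+--------
1  | The Silmarillion           | Tolkien
4  | The Fellowship of the Ring | Tolkien
6  | The Silmarillion           | Tolkien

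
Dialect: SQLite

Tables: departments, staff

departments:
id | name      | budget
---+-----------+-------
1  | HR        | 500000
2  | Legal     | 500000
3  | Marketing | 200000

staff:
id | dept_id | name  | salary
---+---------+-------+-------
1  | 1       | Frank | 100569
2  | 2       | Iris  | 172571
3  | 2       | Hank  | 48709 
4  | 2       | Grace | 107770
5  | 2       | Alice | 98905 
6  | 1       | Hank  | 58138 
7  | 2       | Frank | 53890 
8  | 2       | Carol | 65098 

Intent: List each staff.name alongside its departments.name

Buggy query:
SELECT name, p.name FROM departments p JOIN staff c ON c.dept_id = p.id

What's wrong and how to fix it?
Bug: 'name' exists in both joined tables, so the database can't tell which one is meant

Fix: Prefix ambiguous columns with the table alias

Corrected query:
SELECT c.name, p.name FROM departments p JOIN staff c ON c.dept_id = p.id

Result:
name  | name 
------+------
Frank | HR   
Iris  | Legal
Hank  | Legal
Grace | Legal
Alice | Legal
Hank  | HR   
Frank | Legal
Carol | Legal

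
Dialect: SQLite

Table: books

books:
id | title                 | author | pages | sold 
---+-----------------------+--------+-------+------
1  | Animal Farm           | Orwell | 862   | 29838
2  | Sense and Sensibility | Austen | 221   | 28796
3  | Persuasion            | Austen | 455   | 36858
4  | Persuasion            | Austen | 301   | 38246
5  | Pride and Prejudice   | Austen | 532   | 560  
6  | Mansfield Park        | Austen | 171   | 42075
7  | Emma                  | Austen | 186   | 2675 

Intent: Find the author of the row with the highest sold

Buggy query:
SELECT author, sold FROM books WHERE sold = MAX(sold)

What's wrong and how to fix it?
Bug: WHERE is evaluated per row; an aggregate over the whole table isn't defined there

Fix: Use a subquery: WHERE sold = (SELECT MAX(sold) FROM books)

Corrected query:
SELECT author, sold FROM books WHERE sold = (SELECT MAX(sold) FROM books)

Result:
author | sold 
-------+------
Austen | 42075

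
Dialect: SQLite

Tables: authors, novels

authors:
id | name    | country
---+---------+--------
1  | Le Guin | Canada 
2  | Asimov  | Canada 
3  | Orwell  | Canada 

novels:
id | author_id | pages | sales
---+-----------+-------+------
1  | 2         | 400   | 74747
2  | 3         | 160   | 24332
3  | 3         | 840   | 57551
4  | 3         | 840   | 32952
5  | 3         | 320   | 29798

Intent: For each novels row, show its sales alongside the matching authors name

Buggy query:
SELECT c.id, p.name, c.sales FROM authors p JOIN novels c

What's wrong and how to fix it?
Bug: Missing join condition: each novels row is matched to all authors rows instead of just its own

Fix: Add ON c.author_id = p.id to the JOIN

Corrected query:
SELECT c.id, p.name, c.sales FROM authors p JOIN novels c ON c.author_id = p.id

Result:
id | name   | sales
---+--------+------
1  | Asimov | 74747
2  | Orwell | 24332
3  | Orwell | 57551
4  | Orwell | 32952
5  | Orwell | 29798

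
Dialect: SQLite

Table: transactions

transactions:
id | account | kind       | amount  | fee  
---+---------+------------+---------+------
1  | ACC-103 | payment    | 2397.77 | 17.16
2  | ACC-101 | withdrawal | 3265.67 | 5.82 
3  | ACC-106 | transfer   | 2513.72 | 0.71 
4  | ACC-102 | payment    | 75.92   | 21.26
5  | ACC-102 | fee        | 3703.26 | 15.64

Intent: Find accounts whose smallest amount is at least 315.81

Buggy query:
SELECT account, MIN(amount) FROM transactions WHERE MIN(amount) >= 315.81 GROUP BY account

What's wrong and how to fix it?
Bug: Aggregates like MIN are computed per group after WHERE runs

Fix: Use HAVING for the per-group MIN condition

Corrected query:
SELECT account, MIN(amount) FROM transactions GROUP BY account HAVING MIN(amount) >= 315.81

Result:
account | MIN(amount)
--------+------------
ACC-101 | 3265.67    
ACC-103 | 2397.77    
ACC-106 | 2513.72    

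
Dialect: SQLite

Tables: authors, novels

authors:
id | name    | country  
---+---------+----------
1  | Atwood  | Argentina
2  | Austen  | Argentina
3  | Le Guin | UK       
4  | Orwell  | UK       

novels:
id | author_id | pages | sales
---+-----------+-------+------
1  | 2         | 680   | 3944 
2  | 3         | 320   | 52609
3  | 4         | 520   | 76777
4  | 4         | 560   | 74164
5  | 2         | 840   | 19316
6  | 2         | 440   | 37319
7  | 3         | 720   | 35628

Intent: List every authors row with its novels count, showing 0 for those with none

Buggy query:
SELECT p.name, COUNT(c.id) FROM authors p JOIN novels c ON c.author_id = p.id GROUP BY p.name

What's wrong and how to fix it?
Bug: INNER JOIN drops authors rows that have no matching novels rows

Fix: Use LEFT JOIN so parents without children still appear (COUNT(c.id) gives 0)

Corrected query:
SELECT p.name, COUNT(c.id) FROM authors p LEFT JOIN novels c ON c.author_id = p.id GROUP BY p.name

Result:
name    | COUNT(c.id)
--------+------------
Atwood  | 0          
Austen  | 3          
Le Guin | 2          
Orwell  | 2          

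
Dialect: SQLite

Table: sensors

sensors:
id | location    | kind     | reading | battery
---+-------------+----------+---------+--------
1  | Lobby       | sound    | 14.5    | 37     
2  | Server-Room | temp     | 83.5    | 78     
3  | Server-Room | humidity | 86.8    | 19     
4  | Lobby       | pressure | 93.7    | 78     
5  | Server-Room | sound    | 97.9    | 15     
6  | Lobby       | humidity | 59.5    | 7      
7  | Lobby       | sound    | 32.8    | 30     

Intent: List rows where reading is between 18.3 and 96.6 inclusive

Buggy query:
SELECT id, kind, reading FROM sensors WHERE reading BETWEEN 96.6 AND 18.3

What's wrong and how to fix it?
Bug: The bounds are reversed; BETWEEN a AND b requires a <= b to match anything

Fix: Write BETWEEN 18.3 AND 96.6

Corrected query:
SELECT id, kind, reading FROM sensors WHERE reading BETWEEN 18.3 AND 96.6

Result:
id | kind     | reading
---+----------+--------
2  | temp     | 83.5   
3  | humidity | 86.8   
4  | pressure | 93.7   
6  | humidity | 59.5   
7  | sound    | 32.8   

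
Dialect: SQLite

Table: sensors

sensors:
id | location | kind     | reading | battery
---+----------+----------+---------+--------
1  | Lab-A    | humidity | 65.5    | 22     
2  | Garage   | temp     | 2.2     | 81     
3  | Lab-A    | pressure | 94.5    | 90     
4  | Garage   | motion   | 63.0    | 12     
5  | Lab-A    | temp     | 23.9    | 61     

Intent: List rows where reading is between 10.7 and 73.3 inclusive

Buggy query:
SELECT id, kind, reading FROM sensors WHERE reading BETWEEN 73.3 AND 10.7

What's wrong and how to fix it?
Bug: The bounds are reversed; BETWEEN a AND b requires a <= b to match anything

Fix: Write BETWEEN 10.7 AND 73.3

Corrected query:
SELECT id, kind, reading FROM sensors WHERE reading BETWEEN 10.7 AND 73.3

Result:
id | kind     | reading
---+----------+--------
1  | humidity | 65.5   
4  | motion   | 63     
5  | temp     | 23.9   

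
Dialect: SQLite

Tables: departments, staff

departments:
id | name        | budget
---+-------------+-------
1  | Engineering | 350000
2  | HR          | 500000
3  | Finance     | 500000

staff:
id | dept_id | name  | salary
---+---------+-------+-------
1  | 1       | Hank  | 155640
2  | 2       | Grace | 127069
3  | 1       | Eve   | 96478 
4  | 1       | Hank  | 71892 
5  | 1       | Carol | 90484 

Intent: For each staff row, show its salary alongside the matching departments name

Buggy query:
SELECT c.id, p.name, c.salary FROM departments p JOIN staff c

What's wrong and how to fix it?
Bug: Missing join condition: each staff row is matched to all departments rows instead of just its own

Fix: Specify the join condition linking the foreign key to the parent id

Corrected query:
SELECT c.id, p.name, c.salary FROM departments p JOIN staff c ON c.dept_id = p.id

Result:
id | name        | salary
---+-------------+-------
1  | Engineering | 155640
2  | HR          | 127069
3  | Engineering | 96478 
4  | Engineering | 71892 
5  | Engineering | 90484 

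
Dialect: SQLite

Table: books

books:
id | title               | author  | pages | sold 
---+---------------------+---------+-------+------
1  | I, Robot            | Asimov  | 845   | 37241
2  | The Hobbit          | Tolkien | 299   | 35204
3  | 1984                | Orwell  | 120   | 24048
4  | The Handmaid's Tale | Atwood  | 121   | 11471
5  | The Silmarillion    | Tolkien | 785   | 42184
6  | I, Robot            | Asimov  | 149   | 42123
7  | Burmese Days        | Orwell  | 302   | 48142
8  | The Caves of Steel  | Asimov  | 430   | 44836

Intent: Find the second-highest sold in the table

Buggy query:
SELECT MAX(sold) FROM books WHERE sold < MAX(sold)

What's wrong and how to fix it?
Bug: MAX(sold) on the right of the comparison is an aggregate-in-WHERE error

Fix: Compute the overall MAX in a subquery, then take MAX of rows below it

Corrected query:
SELECT MAX(sold) FROM books WHERE sold < (SELECT MAX(sold) FROM books)

Result:
MAX(sold)
---------
44836    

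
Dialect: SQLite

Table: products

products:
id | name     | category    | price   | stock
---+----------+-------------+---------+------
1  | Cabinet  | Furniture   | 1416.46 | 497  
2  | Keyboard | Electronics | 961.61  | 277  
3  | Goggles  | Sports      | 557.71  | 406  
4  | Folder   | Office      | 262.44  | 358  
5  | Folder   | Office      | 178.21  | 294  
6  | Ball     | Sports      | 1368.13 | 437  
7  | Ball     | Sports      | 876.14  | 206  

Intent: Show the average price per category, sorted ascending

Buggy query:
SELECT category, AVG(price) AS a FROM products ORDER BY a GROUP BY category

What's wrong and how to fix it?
Bug: ORDER BY appears before GROUP BY; SQL clause order requires GROUP BY first

Fix: Reorder: SELECT … FROM … GROUP BY … ORDER BY …

Corrected query:
SELECT category, AVG(price) AS a FROM products GROUP BY category ORDER BY a

Result:
category    | a         
------------+-----------
Office      | 220.325   
Sports      | 933.993333
Electronics | 961.61    
Furniture   | 1416.46   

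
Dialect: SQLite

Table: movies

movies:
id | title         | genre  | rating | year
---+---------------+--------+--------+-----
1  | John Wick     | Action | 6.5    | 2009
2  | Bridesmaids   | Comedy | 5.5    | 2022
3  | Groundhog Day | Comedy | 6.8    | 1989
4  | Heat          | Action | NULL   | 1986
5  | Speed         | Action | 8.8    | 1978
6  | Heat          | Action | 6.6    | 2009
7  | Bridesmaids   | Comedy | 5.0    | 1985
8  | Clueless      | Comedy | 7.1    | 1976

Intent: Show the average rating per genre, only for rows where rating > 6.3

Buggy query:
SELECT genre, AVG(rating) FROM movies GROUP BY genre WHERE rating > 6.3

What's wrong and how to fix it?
Bug: Row-level WHERE must come before GROUP BY in the clause order

Fix: Place WHERE between FROM and GROUP BY

Corrected query:
SELECT genre, AVG(rating) FROM movies WHERE rating > 6.3 GROUP BY genre

Result:
genre  | AVG(rating)
-------+------------
Action | 7.3        
Comedy | 6.95       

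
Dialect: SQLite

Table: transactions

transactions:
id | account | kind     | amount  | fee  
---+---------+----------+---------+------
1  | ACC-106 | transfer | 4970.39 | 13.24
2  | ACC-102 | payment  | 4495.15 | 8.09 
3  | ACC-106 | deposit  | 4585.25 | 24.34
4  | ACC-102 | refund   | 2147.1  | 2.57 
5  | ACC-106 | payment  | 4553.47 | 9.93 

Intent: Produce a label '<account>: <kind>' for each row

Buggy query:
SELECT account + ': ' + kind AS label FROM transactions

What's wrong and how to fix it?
Bug: SQLite uses || for string concatenation; + coerces text to numbers (yielding 0)

Fix: Use the || operator for string concatenation

Corrected query:
SELECT account || ': ' || kind AS label FROM transactions

Result:
label            
-----------------
ACC-106: transfer
ACC-102: payment 
ACC-106: deposit 
ACC-102: refund  
ACC-106: payment 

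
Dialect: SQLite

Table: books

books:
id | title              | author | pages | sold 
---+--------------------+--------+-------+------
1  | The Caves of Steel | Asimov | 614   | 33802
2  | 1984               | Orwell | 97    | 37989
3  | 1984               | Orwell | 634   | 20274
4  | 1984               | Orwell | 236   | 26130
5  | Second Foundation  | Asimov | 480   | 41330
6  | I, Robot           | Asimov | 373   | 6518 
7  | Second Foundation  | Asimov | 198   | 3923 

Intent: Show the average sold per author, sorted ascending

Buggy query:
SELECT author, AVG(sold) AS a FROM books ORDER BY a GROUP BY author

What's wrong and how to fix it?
Bug: GROUP BY must precede ORDER BY

Fix: Reorder: SELECT … FROM … GROUP BY … ORDER BY …

Corrected query:
SELECT author, AVG(sold) AS a FROM books GROUP BY author ORDER BY a

Result:
author | a       
-------+---------
Asimov | 21393.25
Orwell | 28131   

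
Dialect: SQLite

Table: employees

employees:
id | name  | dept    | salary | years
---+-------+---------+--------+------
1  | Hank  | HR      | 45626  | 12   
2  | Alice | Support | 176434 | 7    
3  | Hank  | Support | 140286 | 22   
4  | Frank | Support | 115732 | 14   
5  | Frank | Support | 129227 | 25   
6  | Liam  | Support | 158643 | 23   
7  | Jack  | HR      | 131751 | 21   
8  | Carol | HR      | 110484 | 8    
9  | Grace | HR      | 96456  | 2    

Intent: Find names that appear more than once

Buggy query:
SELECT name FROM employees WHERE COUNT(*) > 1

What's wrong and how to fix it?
Bug: COUNT(*) is an aggregate and cannot be used in WHERE

Fix: Group first, then use HAVING for the count condition

Corrected query:
SELECT name FROM employees GROUP BY name HAVING COUNT(*) > 1

Result:
name 
-----
Frank
Hank 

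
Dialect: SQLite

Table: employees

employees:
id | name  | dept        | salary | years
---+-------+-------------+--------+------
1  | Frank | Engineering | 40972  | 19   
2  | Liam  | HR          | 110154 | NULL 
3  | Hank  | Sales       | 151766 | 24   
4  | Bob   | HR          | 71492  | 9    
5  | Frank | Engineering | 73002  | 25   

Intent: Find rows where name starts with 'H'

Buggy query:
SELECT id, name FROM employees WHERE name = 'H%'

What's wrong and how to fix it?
Bug: Wildcards only work with LIKE; '=' treats '%' as a literal character

Fix: Use LIKE for wildcard pattern matching

Corrected query:
SELECT id, name FROM employees WHERE name LIKE 'H%'

Result:
id | name
---+-----
3  | Hank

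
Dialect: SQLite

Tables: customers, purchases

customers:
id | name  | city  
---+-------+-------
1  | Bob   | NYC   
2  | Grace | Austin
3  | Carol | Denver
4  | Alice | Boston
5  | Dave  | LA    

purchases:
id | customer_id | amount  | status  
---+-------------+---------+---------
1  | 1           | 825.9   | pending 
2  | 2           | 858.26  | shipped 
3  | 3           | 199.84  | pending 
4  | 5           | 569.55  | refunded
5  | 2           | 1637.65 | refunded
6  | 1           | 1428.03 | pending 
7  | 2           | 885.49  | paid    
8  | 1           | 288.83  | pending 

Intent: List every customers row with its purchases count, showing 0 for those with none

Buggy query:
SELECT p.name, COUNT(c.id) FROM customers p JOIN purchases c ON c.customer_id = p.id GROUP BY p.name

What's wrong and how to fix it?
Bug: An inner join excludes parents with zero children

Fix: Use LEFT JOIN so parents without children still appear (COUNT(c.id) gives 0)

Corrected query:
SELECT p.name, COUNT(c.id) FROM customers p LEFT JOIN purchases c ON c.customer_id = p.id GROUP BY p.name

Result:
name  | COUNT(c.id)
------+------------
Alice | 0          
Bob   | 3          
Carol | 1          
Dave  | 1          
Grace | 3          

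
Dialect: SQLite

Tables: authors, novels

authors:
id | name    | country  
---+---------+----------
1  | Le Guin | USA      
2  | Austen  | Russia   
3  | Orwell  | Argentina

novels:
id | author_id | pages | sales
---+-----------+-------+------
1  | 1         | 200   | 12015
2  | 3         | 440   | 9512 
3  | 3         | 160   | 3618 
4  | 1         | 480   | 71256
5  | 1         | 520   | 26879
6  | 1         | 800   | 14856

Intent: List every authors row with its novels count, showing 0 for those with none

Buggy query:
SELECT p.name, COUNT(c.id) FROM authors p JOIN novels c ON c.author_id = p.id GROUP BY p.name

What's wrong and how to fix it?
Bug: INNER JOIN drops authors rows that have no matching novels rows

Fix: Switch to LEFT JOIN to retain unmatched parent rows

Corrected query:
SELECT p.name, COUNT(c.id) FROM authors p LEFT JOIN novels c ON c.author_id = p.id GROUP BY p.name

Result:
name    | COUNT(c.id)
--------+------------
Austen  | 0          
Le Guin | 4          
Orwell  | 2          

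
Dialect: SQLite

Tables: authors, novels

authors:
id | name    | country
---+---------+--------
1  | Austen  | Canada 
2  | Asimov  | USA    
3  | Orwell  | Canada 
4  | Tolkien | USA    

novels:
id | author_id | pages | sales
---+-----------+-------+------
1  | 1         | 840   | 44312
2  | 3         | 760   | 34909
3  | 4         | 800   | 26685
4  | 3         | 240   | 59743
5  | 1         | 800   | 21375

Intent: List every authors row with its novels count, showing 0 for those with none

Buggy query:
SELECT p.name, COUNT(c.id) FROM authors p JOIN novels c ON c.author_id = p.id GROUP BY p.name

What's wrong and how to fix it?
Bug: INNER JOIN drops authors rows that have no matching novels rows

Fix: Switch to LEFT JOIN to retain unmatched parent rows

Corrected query:
SELECT p.name, COUNT(c.id) FROM authors p LEFT JOIN novels c ON c.author_id = p.id GROUP BY p.name

Result:
name    | COUNT(c.id)
--------+------------
Asimov  | 0          
Austen  | 2          
Orwell  | 2          
Tolkien | 1          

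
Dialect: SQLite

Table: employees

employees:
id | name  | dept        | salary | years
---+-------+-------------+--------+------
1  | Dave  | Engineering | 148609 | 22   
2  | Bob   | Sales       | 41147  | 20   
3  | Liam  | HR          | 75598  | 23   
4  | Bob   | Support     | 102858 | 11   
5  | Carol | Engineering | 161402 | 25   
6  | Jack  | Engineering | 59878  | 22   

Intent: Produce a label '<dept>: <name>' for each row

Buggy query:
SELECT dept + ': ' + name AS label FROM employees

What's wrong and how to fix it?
Bug: '+' is numeric addition; on text columns SQLite converts them to 0 instead of concatenating

Fix: Use the || operator for string concatenation

Corrected query:
SELECT dept || ': ' || name AS label FROM employees

Result:
label             
------------------
Engineering: Dave 
Sales: Bob        
HR: Liam          
Support: Bob      
Engineering: Carol
Engineering: Jack 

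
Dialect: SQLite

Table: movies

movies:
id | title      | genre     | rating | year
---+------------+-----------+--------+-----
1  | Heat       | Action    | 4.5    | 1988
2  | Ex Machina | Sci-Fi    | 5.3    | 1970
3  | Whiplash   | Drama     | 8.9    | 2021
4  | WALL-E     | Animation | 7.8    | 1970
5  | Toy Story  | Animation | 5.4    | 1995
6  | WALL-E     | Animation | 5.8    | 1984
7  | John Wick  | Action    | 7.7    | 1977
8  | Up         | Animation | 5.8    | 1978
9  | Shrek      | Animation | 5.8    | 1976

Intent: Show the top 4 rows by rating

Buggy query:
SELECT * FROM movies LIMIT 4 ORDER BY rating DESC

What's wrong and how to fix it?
Bug: LIMIT must come after ORDER BY

Fix: Swap the clauses: ORDER BY first, then LIMIT

Corrected query:
SELECT * FROM movies ORDER BY rating DESC LIMIT 4

Result:
id | title     | genre     | rating | year
---+-----------+-----------+--------+-----
3  | Whiplash  | Drama     | 8.9    | 2021
4  | WALL-E    | Animation | 7.8    | 1970
7  | John Wick | Action    | 7.7    | 1977
6  | WALL-E    | Animation | 5.8    | 1984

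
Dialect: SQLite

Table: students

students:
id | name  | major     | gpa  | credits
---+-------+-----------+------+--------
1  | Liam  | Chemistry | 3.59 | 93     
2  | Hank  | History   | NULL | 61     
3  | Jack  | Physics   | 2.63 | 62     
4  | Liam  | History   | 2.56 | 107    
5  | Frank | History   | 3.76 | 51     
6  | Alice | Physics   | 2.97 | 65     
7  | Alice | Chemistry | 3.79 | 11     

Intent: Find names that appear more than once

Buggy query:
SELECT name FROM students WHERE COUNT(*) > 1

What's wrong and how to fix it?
Bug: COUNT(*) is an aggregate and cannot be used in WHERE

Fix: GROUP BY name, then filter groups with HAVING COUNT(*) > 1

Corrected query:
SELECT name FROM students GROUP BY name HAVING COUNT(*) > 1

Result:
name 
-----
Alice
Liam 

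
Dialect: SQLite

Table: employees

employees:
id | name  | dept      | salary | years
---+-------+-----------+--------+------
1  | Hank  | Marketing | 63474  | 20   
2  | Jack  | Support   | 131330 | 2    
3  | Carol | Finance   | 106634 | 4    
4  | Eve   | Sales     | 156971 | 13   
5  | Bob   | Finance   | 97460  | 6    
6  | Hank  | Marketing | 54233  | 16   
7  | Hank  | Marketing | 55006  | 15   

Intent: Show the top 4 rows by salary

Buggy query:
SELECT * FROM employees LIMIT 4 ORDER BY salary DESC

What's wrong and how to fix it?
Bug: ORDER BY cannot follow LIMIT; LIMIT is the final clause

Fix: Sort with ORDER BY, then apply LIMIT

Corrected query:
SELECT * FROM employees ORDER BY salary DESC LIMIT 4

Result:
id | name  | dept    | salary | years
---+-------+---------+--------+------
4  | Eve   | Sales   | 156971 | 13   
2  | Jack  | Support | 131330 | 2    
3  | Carol | Finance | 106634 | 4    
5  | Bob   | Finance | 97460  | 6    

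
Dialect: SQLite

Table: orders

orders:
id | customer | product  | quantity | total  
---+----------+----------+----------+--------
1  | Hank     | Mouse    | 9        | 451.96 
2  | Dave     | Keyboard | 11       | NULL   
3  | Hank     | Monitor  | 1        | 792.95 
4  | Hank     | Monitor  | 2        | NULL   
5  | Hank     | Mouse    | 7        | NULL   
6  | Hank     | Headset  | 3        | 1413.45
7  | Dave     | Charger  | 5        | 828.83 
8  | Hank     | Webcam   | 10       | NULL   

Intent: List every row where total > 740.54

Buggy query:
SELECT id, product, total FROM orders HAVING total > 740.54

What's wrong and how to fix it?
Bug: HAVING filters the output of aggregation, but this query has no GROUP BY and no aggregate functions, so SQLite rejects it (HAVING clause on a non-aggregate query); the condition here is per row

Fix: Replace HAVING with WHERE since the condition applies to individual rows

Corrected query:
SELECT id, product, total FROM orders WHERE total > 740.54

Result:
id | product | total  
---+---------+--------
3  | Monitor | 792.95 
6  | Headset | 1413.45
7  | Charger | 828.83 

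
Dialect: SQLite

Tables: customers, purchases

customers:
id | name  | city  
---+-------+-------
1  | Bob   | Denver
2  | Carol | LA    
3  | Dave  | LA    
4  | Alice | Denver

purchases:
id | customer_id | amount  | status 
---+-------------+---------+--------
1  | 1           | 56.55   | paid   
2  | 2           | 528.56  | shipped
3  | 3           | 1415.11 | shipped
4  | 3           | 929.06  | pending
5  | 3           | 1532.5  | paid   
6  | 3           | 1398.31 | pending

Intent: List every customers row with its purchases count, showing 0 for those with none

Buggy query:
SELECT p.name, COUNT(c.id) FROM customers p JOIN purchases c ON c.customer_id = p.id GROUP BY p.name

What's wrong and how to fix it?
Bug: INNER JOIN drops customers rows that have no matching purchases rows

Fix: Switch to LEFT JOIN to retain unmatched parent rows

Corrected query:
SELECT p.name, COUNT(c.id) FROM customers p LEFT JOIN purchases c ON c.customer_id = p.id GROUP BY p.name

Result:
name  | COUNT(c.id)
------+------------
Alice | 0          
Bob   | 1          
Carol | 1          
Dave  | 4          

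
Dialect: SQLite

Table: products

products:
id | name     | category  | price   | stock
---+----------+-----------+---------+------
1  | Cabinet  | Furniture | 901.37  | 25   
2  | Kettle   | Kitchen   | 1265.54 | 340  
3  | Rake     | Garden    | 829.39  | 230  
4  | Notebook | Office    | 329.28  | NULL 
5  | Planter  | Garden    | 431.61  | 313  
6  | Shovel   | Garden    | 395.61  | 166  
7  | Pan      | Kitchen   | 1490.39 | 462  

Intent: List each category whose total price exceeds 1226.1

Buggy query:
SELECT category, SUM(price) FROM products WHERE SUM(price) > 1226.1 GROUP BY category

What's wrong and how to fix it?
Bug: WHERE runs before GROUP BY, so aggregates aren't available there

Fix: Use HAVING (which filters groups after aggregation) instead of WHERE

Corrected query:
SELECT category, SUM(price) FROM products GROUP BY category HAVING SUM(price) > 1226.1

Result:
category | SUM(price)
---------+-----------
Garden   | 1656.61   
Kitchen  | 2755.93   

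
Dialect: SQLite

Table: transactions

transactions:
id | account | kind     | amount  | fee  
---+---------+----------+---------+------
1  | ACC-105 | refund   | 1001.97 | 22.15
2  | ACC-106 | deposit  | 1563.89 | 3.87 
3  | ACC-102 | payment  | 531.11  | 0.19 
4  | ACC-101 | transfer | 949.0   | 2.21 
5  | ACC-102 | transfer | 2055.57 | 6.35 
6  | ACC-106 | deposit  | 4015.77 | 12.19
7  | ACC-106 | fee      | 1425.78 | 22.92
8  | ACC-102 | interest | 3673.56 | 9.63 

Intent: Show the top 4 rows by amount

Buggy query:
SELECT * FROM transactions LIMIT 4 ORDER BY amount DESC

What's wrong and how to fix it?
Bug: ORDER BY cannot follow LIMIT; LIMIT is the final clause

Fix: Swap the clauses: ORDER BY first, then LIMIT

Corrected query:
SELECT * FROM transactions ORDER BY amount DESC LIMIT 4

Result:
id | account | kind     | amount  | fee  
---+---------+----------+---------+------
6  | ACC-106 | deposit  | 4015.77 | 12.19
8  | ACC-102 | interest | 3673.56 | 9.63 
5  | ACC-102 | transfer | 2055.57 | 6.35 
2  | ACC-106 | deposit  | 1563.89 | 3.87 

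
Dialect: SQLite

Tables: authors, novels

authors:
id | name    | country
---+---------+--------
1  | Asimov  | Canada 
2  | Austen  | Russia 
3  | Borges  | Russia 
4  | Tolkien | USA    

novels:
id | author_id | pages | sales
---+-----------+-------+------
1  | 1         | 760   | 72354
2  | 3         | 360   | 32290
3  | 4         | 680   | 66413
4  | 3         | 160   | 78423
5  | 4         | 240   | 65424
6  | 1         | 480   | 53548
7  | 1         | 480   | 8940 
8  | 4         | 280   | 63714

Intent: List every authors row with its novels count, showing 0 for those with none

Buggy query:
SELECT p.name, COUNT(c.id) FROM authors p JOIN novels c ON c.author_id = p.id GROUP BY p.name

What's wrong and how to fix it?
Bug: An inner join excludes parents with zero children

Fix: Use LEFT JOIN so parents without children still appear (COUNT(c.id) gives 0)

Corrected query:
SELECT p.name, COUNT(c.id) FROM authors p LEFT JOIN novels c ON c.author_id = p.id GROUP BY p.name

Result:
name    | COUNT(c.id)
--------+------------
Asimov  | 3          
Austen  | 0          
Borges  | 2          
Tolkien | 3          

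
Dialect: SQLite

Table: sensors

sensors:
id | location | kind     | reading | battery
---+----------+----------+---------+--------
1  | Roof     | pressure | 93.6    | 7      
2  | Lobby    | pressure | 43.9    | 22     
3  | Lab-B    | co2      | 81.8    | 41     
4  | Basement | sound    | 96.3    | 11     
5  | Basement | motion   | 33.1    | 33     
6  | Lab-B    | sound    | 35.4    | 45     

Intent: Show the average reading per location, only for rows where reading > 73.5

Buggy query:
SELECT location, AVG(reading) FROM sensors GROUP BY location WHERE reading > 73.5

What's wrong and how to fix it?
Bug: WHERE cannot follow GROUP BY

Fix: Place WHERE between FROM and GROUP BY

Corrected query:
SELECT location, AVG(reading) FROM sensors WHERE reading > 73.5 GROUP BY location

Result:
location | AVG(reading)
---------+-------------
Basement | 96.3        
Lab-B    | 81.8        
Roof     | 93.6        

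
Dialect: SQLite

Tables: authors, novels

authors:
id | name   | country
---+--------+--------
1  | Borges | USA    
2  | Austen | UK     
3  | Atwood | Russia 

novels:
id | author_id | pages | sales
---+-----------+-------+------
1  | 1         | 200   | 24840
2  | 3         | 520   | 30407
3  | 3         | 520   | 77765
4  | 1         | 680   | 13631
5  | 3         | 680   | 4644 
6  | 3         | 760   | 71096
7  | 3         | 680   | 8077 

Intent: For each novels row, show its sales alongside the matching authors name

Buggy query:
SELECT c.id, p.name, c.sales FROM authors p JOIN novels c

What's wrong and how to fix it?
Bug: Missing join condition: each novels row is matched to all authors rows instead of just its own

Fix: Specify the join condition linking the foreign key to the parent id

Corrected query:
SELECT c.id, p.name, c.sales FROM authors p JOIN novels c ON c.author_id = p.id

Result:
id | name   | sales
---+--------+------
1  | Borges | 24840
2  | Atwood | 30407
3  | Atwood | 77765
4  | Borges | 13631
5  | Atwood | 4644 
6  | Atwood | 71096
7  | Atwood | 8077 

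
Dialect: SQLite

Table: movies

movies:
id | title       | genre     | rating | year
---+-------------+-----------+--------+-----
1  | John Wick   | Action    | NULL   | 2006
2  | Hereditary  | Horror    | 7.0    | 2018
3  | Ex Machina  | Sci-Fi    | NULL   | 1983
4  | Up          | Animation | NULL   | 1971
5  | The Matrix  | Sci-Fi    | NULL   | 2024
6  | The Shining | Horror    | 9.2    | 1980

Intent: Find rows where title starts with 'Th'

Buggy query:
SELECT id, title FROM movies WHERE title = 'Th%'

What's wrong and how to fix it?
Bug: Wildcards only work with LIKE; '=' treats '%' as a literal character

Fix: Use LIKE for wildcard pattern matching

Corrected query:
SELECT id, title FROM movies WHERE title LIKE 'Th%'

Result:
id | title      
---+------------
5  | The Matrix 
6  | The Shining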